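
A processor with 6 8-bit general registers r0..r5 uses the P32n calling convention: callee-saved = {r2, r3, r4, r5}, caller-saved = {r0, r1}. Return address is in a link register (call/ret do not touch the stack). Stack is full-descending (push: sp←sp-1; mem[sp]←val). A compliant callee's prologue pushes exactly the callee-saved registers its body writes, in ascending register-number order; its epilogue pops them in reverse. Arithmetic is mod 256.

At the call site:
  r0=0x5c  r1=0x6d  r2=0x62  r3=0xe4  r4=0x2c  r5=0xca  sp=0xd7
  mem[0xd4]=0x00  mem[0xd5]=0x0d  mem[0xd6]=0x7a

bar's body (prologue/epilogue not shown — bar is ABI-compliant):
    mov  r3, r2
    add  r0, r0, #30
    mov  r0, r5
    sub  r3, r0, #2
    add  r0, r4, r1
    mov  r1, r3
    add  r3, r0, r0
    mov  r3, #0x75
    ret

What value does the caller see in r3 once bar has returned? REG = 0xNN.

prologue: push r3 -> mem[0xd6]=0xe4, sp=0xd6
body[0] mov  r3, r2 -> r3=0x62
body[1] add  r0, r0, #30 -> r0=0x7a
body[2] mov  r0, r5 -> r0=0xca
body[3] sub  r3, r0, #2 -> r3=0xc8
body[4] add  r0, r4, r1 -> r0=0x99
body[5] mov  r1, r3 -> r1=0xc8
body[6] add  r3, r0, r0 -> r3=0x32
body[7] mov  r3, #0x75 -> r3=0x75
epilogue: pop r3=0xe4, sp=0xd7
r3 is callee-saved -> restored

REG = 0xe4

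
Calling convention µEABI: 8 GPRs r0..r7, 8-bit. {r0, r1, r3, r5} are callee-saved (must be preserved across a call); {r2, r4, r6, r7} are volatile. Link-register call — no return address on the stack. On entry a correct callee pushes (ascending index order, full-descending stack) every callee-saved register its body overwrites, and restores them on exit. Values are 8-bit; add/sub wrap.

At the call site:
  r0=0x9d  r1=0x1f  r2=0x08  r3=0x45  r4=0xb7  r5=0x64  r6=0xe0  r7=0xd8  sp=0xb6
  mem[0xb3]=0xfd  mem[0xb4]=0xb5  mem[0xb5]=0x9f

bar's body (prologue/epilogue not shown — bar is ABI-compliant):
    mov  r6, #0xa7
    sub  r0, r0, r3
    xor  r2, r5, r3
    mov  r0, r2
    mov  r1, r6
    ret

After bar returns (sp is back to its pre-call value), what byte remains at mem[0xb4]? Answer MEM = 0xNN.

MEM = 0x1f

prologue: push r0 -> mem[0xb5]=0x9d, sp=0xb5
prologue: push r1 -> mem[0xb4]=0x1f, sp=0xb4
body[0] mov  r6, #0xa7 -> r6=0xa7
body[1] sub  r0, r0, r3 -> r0=0x58
body[2] xor  r2, r5, r3 -> r2=0x21
body[3] mov  r0, r2 -> r0=0x21
body[4] mov  r1, r6 -> r1=0xa7
epilogue: pop r1=0x1f, sp=0xb5
epilogue: pop r0=0x9d, sp=0xb6
prologue pushed ['r0', 'r1'] at ['0xb5', '0xb4']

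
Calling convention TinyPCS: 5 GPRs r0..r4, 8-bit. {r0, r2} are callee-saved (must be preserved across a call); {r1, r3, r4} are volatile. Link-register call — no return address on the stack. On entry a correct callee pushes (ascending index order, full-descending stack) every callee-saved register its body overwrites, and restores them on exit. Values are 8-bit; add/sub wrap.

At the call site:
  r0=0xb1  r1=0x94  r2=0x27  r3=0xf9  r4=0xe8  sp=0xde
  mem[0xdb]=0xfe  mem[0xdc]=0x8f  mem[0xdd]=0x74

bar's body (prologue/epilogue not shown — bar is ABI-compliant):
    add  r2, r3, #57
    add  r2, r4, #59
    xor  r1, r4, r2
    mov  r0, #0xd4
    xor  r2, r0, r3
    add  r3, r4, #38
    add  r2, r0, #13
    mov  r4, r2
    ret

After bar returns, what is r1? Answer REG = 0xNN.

REG = 0xcb

prologue: push r0 -> mem[0xdd]=0xb1, sp=0xdd
prologue: push r2 -> mem[0xdc]=0x27, sp=0xdc
body[0] add  r2, r3, #57 -> r2=0x32
body[1] add  r2, r4, #59 -> r2=0x23
body[2] xor  r1, r4, r2 -> r1=0xcb
body[3] mov  r0, #0xd4 -> r0=0xd4
body[4] xor  r2, r0, r3 -> r2=0x2d
body[5] add  r3, r4, #38 -> r3=0x0e
body[6] add  r2, r0, #13 -> r2=0xe1
body[7] mov  r4, r2 -> r4=0xe1
epilogue: pop r2=0x27, sp=0xdd
epilogue: pop r0=0xb1, sp=0xde
r1 is caller-saved -> body value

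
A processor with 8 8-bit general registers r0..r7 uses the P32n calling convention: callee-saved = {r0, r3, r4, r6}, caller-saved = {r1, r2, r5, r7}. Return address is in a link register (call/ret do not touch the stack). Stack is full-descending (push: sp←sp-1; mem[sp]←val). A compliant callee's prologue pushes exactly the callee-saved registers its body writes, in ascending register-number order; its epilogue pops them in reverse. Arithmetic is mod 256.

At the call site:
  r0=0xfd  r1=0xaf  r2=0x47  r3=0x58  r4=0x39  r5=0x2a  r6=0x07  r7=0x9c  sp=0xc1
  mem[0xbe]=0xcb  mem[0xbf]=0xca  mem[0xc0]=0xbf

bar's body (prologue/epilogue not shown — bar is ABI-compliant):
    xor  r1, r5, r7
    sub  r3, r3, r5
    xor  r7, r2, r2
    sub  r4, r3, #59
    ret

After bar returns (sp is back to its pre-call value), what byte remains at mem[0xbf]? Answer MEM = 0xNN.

MEM = 0x39

prologue: push r3 -> mem[0xc0]=0x58, sp=0xc0
prologue: push r4 -> mem[0xbf]=0x39, sp=0xbf
body[0] xor  r1, r5, r7 -> r1=0xb6
body[1] sub  r3, r3, r5 -> r3=0x2e
body[2] xor  r7, r2, r2 -> r7=0x00
body[3] sub  r4, r3, #59 -> r4=0xf3
epilogue: pop r4=0x39, sp=0xc0
epilogue: pop r3=0x58, sp=0xc1
prologue pushed ['r3', 'r4'] at ['0xc0', '0xbf']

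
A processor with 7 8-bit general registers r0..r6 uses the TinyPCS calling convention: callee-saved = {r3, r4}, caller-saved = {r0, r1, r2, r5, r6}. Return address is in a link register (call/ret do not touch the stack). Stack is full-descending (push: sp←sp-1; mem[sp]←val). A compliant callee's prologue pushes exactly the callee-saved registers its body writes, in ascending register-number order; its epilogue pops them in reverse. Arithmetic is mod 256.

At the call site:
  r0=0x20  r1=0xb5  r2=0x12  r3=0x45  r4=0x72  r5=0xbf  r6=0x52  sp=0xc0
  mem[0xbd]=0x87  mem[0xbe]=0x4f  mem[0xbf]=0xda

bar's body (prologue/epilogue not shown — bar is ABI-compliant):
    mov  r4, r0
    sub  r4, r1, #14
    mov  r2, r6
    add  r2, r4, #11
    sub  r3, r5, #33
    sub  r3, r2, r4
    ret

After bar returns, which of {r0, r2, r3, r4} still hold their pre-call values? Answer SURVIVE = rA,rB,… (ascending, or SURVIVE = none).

prologue: push r3 → mem[0xbf]=0x45, sp=0xbf
prologue: push r4 → mem[0xbe]=0x72, sp=0xbe
body[0] mov  r4, r0 → r4=0x20
body[1] sub  r4, r1, #14 → r4=0xa7
body[2] mov  r2, r6 → r2=0x52
body[3] add  r2, r4, #11 → r2=0xb2
body[4] sub  r3, r5, #33 → r3=0x9e
body[5] sub  r3, r2, r4 → r3=0x0b
epilogue: pop r4=0x72, sp=0xbf
epilogue: pop r3=0x45, sp=0xc0
r0: caller-saved, written=False
r2: caller-saved, written=True
r3: callee-saved, written=True
r4: callee-saved, written=True

SURVIVE = r0,r3,r4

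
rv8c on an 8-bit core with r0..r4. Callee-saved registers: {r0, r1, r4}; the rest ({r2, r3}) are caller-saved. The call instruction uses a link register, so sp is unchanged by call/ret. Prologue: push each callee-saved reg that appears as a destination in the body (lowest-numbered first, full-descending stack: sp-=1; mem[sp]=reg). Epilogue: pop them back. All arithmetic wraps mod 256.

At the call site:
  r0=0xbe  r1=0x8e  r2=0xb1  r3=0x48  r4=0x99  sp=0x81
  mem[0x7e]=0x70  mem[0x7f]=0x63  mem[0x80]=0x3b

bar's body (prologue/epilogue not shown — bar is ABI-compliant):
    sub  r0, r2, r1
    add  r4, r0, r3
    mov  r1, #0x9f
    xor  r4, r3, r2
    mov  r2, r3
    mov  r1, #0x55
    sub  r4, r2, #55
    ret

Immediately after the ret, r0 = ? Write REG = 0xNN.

prologue: push r0 -> mem[0x80]=0xbe, sp=0x80
prologue: push r1 -> mem[0x7f]=0x8e, sp=0x7f
prologue: push r4 -> mem[0x7e]=0x99, sp=0x7e
body[0] sub  r0, r2, r1 -> r0=0x23
body[1] add  r4, r0, r3 -> r4=0x6b
body[2] mov  r1, #0x9f -> r1=0x9f
body[3] xor  r4, r3, r2 -> r4=0xf9
body[4] mov  r2, r3 -> r2=0x48
body[5] mov  r1, #0x55 -> r1=0x55
body[6] sub  r4, r2, #55 -> r4=0x11
epilogue: pop r4=0x99, sp=0x7f
epilogue: pop r1=0x8e, sp=0x80
epilogue: pop r0=0xbe, sp=0x81
r0 is callee-saved -> restored

REG = 0xbe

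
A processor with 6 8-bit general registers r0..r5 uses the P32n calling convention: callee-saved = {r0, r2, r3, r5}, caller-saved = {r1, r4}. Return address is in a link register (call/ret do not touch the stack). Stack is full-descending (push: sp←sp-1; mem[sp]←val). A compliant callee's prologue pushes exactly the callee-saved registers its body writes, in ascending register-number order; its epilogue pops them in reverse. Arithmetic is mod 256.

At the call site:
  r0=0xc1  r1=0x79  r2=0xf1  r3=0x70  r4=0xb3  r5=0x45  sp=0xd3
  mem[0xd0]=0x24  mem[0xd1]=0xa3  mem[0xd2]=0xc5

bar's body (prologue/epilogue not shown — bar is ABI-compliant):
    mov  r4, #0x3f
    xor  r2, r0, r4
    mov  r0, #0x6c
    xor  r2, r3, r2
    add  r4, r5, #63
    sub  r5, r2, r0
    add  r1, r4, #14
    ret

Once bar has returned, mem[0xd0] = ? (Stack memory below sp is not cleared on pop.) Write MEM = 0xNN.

MEM = 0x45

prologue: push r0 → mem[0xd2]=0xc1, sp=0xd2
prologue: push r2 → mem[0xd1]=0xf1, sp=0xd1
prologue: push r5 → mem[0xd0]=0x45, sp=0xd0
body[0] mov  r4, #0x3f → r4=0x3f
body[1] xor  r2, r0, r4 → r2=0xfe
body[2] mov  r0, #0x6c → r0=0x6c
body[3] xor  r2, r3, r2 → r2=0x8e
body[4] add  r4, r5, #63 → r4=0x84
body[5] sub  r5, r2, r0 → r5=0x22
body[6] add  r1, r4, #14 → r1=0x92
epilogue: pop r5=0x45, sp=0xd1
epilogue: pop r2=0xf1, sp=0xd2
epilogue: pop r0=0xc1, sp=0xd3
prologue pushed ['r0', 'r2', 'r5'] at ['0xd2', '0xd1', '0xd0']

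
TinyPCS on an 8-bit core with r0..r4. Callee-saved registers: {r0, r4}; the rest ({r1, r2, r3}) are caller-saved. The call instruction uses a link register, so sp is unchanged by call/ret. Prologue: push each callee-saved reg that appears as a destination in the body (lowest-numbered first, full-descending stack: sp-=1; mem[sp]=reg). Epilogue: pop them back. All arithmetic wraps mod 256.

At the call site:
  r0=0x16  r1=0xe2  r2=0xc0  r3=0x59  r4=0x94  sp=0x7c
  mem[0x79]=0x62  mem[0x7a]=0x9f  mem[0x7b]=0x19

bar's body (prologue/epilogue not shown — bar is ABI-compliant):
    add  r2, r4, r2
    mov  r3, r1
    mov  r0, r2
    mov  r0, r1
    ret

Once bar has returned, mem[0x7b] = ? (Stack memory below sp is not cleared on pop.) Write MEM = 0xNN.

prologue: push r0 → mem[0x7b]=0x16, sp=0x7b
body[0] add  r2, r4, r2 → r2=0x54
body[1] mov  r3, r1 → r3=0xe2
body[2] mov  r0, r2 → r0=0x54
body[3] mov  r0, r1 → r0=0xe2
epilogue: pop r0=0x16, sp=0x7c
prologue pushed ['r0'] at ['0x7b']

MEM = 0x16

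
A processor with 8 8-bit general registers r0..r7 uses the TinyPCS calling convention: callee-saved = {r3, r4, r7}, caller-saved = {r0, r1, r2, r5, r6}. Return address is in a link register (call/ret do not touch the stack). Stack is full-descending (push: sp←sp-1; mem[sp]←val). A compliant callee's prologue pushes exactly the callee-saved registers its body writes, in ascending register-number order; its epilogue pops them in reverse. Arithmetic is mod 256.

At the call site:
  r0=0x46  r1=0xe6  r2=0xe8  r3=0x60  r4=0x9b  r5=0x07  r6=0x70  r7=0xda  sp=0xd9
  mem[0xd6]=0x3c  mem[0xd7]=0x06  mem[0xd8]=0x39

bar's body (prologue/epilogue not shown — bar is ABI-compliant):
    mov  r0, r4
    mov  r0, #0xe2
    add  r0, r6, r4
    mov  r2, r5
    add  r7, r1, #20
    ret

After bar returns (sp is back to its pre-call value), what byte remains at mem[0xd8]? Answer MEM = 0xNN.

MEM = 0xda

prologue: push r7 -> mem[0xd8]=0xda, sp=0xd8
body[0] mov  r0, r4 -> r0=0x9b
body[1] mov  r0, #0xe2 -> r0=0xe2
body[2] add  r0, r6, r4 -> r0=0x0b
body[3] mov  r2, r5 -> r2=0x07
body[4] add  r7, r1, #20 -> r7=0xfa
epilogue: pop r7=0xda, sp=0xd9
prologue pushed ['r7'] at ['0xd8']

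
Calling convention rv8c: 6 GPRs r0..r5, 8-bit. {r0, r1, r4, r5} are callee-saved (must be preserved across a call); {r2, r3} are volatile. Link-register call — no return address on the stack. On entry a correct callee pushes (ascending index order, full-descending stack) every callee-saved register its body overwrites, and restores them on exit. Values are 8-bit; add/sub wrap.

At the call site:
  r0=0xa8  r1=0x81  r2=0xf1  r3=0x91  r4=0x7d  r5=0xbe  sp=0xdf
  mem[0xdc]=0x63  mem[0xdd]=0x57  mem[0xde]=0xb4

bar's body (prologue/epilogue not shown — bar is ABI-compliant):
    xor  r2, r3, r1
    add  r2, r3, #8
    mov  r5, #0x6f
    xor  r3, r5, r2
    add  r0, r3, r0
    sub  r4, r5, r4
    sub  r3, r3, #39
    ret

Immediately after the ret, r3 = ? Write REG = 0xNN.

prologue: push r0 -> mem[0xde]=0xa8, sp=0xde
prologue: push r4 -> mem[0xdd]=0x7d, sp=0xdd
prologue: push r5 -> mem[0xdc]=0xbe, sp=0xdc
body[0] xor  r2, r3, r1 -> r2=0x10
body[1] add  r2, r3, #8 -> r2=0x99
body[2] mov  r5, #0x6f -> r5=0x6f
body[3] xor  r3, r5, r2 -> r3=0xf6
body[4] add  r0, r3, r0 -> r0=0x9e
body[5] sub  r4, r5, r4 -> r4=0xf2
body[6] sub  r3, r3, #39 -> r3=0xcf
epilogue: pop r5=0xbe, sp=0xdd
epilogue: pop r4=0x7d, sp=0xde
epilogue: pop r0=0xa8, sp=0xdf
r3 is caller-saved -> body value

REG = 0xcf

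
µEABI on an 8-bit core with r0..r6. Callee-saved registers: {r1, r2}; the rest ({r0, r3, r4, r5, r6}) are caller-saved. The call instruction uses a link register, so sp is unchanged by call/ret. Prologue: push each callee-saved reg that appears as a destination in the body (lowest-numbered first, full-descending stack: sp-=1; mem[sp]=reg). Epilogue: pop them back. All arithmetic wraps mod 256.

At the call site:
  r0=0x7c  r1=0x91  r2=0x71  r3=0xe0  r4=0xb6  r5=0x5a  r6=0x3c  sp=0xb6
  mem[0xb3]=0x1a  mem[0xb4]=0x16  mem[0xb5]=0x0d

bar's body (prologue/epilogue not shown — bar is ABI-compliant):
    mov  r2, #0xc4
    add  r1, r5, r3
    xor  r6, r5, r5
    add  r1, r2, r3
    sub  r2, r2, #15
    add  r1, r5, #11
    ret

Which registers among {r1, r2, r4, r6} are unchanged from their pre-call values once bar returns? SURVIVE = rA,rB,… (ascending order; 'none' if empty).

SURVIVE = r1,r2,r4

prologue: push r1 → mem[0xb5]=0x91, sp=0xb5
prologue: push r2 → mem[0xb4]=0x71, sp=0xb4
body[0] mov  r2, #0xc4 → r2=0xc4
body[1] add  r1, r5, r3 → r1=0x3a
body[2] xor  r6, r5, r5 → r6=0x00
body[3] add  r1, r2, r3 → r1=0xa4
body[4] sub  r2, r2, #15 → r2=0xb5
body[5] add  r1, r5, #11 → r1=0x65
epilogue: pop r2=0x71, sp=0xb5
epilogue: pop r1=0x91, sp=0xb6
r1: callee-saved, written=True
r2: callee-saved, written=True
r4: caller-saved, written=False
r6: caller-saved, written=True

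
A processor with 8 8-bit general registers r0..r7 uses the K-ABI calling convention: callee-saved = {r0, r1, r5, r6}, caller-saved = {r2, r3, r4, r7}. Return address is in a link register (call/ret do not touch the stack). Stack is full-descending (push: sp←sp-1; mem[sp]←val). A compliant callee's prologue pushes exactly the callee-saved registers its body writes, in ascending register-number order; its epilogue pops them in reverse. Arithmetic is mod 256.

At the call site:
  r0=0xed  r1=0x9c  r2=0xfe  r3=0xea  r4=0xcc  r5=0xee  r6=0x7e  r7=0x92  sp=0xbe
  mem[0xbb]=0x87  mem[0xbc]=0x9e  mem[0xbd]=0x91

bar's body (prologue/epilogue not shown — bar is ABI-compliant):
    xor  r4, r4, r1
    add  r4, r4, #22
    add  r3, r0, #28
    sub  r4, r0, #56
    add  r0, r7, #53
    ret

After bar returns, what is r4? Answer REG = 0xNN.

REG = 0xb5

prologue: push r0 → mem[0xbd]=0xed, sp=0xbd
body[0] xor  r4, r4, r1 → r4=0x50
body[1] add  r4, r4, #22 → r4=0x66
body[2] add  r3, r0, #28 → r3=0x09
body[3] sub  r4, r0, #56 → r4=0xb5
body[4] add  r0, r7, #53 → r0=0xc7
epilogue: pop r0=0xed, sp=0xbe
r4 is caller-saved → body value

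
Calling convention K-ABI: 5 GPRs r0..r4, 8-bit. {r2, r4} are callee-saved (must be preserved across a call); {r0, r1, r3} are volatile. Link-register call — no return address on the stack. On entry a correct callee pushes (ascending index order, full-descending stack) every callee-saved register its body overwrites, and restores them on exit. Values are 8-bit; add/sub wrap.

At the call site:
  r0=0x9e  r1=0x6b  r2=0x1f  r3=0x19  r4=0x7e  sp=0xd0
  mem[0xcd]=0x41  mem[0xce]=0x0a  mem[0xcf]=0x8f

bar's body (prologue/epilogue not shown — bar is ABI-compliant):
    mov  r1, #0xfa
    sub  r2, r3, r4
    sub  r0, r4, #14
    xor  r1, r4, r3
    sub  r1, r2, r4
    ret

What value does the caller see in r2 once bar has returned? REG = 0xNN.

REG = 0x1f

prologue: push r2 → mem[0xcf]=0x1f, sp=0xcf
body[0] mov  r1, #0xfa → r1=0xfa
body[1] sub  r2, r3, r4 → r2=0x9b
body[2] sub  r0, r4, #14 → r0=0x70
body[3] xor  r1, r4, r3 → r1=0x67
body[4] sub  r1, r2, r4 → r1=0x1d
epilogue: pop r2=0x1f, sp=0xd0
r2 is callee-saved → restored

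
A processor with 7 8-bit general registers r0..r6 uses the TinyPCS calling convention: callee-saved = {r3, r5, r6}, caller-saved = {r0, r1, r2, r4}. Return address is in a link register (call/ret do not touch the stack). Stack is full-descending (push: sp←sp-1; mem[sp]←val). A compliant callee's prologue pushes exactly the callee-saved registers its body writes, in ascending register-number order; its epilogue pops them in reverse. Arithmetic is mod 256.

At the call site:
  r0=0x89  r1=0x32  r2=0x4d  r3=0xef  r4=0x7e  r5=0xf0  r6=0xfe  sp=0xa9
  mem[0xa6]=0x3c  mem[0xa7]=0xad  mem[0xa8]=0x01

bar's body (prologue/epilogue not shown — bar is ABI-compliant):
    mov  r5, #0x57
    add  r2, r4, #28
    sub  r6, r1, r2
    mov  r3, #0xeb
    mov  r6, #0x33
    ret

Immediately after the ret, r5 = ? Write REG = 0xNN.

REG = 0xf0

prologue: push r3 -> mem[0xa8]=0xef, sp=0xa8
prologue: push r5 -> mem[0xa7]=0xf0, sp=0xa7
prologue: push r6 -> mem[0xa6]=0xfe, sp=0xa6
body[0] mov  r5, #0x57 -> r5=0x57
body[1] add  r2, r4, #28 -> r2=0x9a
body[2] sub  r6, r1, r2 -> r6=0x98
body[3] mov  r3, #0xeb -> r3=0xeb
body[4] mov  r6, #0x33 -> r6=0x33
epilogue: pop r6=0xfe, sp=0xa7
epilogue: pop r5=0xf0, sp=0xa8
epilogue: pop r3=0xef, sp=0xa9
r5 is callee-saved -> restored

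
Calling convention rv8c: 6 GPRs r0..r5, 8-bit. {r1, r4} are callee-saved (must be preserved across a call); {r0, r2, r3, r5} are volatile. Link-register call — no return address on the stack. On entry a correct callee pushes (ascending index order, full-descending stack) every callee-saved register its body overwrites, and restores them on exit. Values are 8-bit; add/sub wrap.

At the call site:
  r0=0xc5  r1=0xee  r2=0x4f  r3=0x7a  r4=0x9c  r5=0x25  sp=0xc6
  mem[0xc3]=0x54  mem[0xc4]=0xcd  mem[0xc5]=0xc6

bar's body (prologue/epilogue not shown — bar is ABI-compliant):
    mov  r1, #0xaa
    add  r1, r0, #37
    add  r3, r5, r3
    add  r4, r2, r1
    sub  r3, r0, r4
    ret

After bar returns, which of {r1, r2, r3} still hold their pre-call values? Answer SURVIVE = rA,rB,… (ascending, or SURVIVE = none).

SURVIVE = r1,r2

prologue: push r1 -> mem[0xc5]=0xee, sp=0xc5
prologue: push r4 -> mem[0xc4]=0x9c, sp=0xc4
body[0] mov  r1, #0xaa -> r1=0xaa
body[1] add  r1, r0, #37 -> r1=0xea
body[2] add  r3, r5, r3 -> r3=0x9f
body[3] add  r4, r2, r1 -> r4=0x39
body[4] sub  r3, r0, r4 -> r3=0x8c
epilogue: pop r4=0x9c, sp=0xc5
epilogue: pop r1=0xee, sp=0xc6
r1: callee-saved, written=True
r2: caller-saved, written=False
r3: caller-saved, written=True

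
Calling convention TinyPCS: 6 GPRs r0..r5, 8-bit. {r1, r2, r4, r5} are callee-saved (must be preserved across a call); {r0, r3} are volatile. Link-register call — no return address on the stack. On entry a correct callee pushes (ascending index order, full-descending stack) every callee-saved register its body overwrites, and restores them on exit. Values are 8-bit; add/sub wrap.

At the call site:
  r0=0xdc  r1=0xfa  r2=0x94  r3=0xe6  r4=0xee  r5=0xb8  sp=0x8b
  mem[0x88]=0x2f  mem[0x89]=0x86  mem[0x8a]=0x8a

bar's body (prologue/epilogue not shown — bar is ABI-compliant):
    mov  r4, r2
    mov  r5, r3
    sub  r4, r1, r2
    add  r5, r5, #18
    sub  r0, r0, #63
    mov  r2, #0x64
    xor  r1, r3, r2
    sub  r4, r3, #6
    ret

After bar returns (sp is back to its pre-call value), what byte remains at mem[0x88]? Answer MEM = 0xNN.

MEM = 0xee

prologue: push r1 → mem[0x8a]=0xfa, sp=0x8a
prologue: push r2 → mem[0x89]=0x94, sp=0x89
prologue: push r4 → mem[0x88]=0xee, sp=0x88
prologue: push r5 → mem[0x87]=0xb8, sp=0x87
body[0] mov  r4, r2 → r4=0x94
body[1] mov  r5, r3 → r5=0xe6
body[2] sub  r4, r1, r2 → r4=0x66
body[3] add  r5, r5, #18 → r5=0xf8
body[4] sub  r0, r0, #63 → r0=0x9d
body[5] mov  r2, #0x64 → r2=0x64
body[6] xor  r1, r3, r2 → r1=0x82
body[7] sub  r4, r3, #6 → r4=0xe0
epilogue: pop r5=0xb8, sp=0x88
epilogue: pop r4=0xee, sp=0x89
epilogue: pop r2=0x94, sp=0x8a
epilogue: pop r1=0xfa, sp=0x8b
prologue pushed ['r1', 'r2', 'r4', 'r5'] at ['0x8a', '0x89', '0x88', '0x87']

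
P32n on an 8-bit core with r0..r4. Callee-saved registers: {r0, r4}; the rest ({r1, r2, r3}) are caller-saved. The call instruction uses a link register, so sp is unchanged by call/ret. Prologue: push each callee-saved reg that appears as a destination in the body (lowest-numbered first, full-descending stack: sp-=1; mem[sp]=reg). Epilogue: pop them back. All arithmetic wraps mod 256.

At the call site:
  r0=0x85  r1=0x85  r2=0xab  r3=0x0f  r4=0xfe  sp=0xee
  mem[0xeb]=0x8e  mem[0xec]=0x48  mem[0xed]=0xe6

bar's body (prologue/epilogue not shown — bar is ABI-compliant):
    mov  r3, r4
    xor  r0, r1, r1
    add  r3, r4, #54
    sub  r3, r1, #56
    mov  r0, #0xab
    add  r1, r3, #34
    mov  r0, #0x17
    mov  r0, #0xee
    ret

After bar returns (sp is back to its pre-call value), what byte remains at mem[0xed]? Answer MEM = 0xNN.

MEM = 0x85

prologue: push r0 -> mem[0xed]=0x85, sp=0xed
body[0] mov  r3, r4 -> r3=0xfe
body[1] xor  r0, r1, r1 -> r0=0x00
body[2] add  r3, r4, #54 -> r3=0x34
body[3] sub  r3, r1, #56 -> r3=0x4d
body[4] mov  r0, #0xab -> r0=0xab
body[5] add  r1, r3, #34 -> r1=0x6f
body[6] mov  r0, #0x17 -> r0=0x17
body[7] mov  r0, #0xee -> r0=0xee
epilogue: pop r0=0x85, sp=0xee
prologue pushed ['r0'] at ['0xed']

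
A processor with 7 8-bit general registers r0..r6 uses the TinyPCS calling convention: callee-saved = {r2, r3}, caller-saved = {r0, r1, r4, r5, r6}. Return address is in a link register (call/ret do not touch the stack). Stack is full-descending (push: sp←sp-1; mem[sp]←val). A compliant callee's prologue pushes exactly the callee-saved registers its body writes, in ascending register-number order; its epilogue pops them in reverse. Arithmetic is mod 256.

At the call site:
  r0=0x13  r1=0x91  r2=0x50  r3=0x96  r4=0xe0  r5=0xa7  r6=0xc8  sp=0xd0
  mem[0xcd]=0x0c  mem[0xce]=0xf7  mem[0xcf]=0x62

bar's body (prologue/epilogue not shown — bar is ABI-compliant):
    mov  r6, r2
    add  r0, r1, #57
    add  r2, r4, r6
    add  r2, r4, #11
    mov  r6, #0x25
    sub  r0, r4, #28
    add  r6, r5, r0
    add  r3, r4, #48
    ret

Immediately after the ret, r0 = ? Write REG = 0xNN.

prologue: push r2 -> mem[0xcf]=0x50, sp=0xcf
prologue: push r3 -> mem[0xce]=0x96, sp=0xce
body[0] mov  r6, r2 -> r6=0x50
body[1] add  r0, r1, #57 -> r0=0xca
body[2] add  r2, r4, r6 -> r2=0x30
body[3] add  r2, r4, #11 -> r2=0xeb
body[4] mov  r6, #0x25 -> r6=0x25
body[5] sub  r0, r4, #28 -> r0=0xc4
body[6] add  r6, r5, r0 -> r6=0x6b
body[7] add  r3, r4, #48 -> r3=0x10
epilogue: pop r3=0x96, sp=0xcf
epilogue: pop r2=0x50, sp=0xd0
r0 is caller-saved -> body value

REG = 0xc4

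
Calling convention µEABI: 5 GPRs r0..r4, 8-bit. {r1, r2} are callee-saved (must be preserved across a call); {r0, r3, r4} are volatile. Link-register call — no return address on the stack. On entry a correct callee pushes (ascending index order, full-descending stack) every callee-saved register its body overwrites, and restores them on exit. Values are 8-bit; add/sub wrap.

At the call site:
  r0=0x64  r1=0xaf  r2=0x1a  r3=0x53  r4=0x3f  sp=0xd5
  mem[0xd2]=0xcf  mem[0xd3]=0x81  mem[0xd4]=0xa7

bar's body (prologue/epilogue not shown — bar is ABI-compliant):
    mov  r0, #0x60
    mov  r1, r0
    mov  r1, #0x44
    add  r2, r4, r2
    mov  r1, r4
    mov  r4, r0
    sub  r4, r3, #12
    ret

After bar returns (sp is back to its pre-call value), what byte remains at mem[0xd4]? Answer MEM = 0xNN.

MEM = 0xaf

prologue: push r1 -> mem[0xd4]=0xaf, sp=0xd4
prologue: push r2 -> mem[0xd3]=0x1a, sp=0xd3
body[0] mov  r0, #0x60 -> r0=0x60
body[1] mov  r1, r0 -> r1=0x60
body[2] mov  r1, #0x44 -> r1=0x44
body[3] add  r2, r4, r2 -> r2=0x59
body[4] mov  r1, r4 -> r1=0x3f
body[5] mov  r4, r0 -> r4=0x60
body[6] sub  r4, r3, #12 -> r4=0x47
epilogue: pop r2=0x1a, sp=0xd4
epilogue: pop r1=0xaf, sp=0xd5
prologue pushed ['r1', 'r2'] at ['0xd4', '0xd3']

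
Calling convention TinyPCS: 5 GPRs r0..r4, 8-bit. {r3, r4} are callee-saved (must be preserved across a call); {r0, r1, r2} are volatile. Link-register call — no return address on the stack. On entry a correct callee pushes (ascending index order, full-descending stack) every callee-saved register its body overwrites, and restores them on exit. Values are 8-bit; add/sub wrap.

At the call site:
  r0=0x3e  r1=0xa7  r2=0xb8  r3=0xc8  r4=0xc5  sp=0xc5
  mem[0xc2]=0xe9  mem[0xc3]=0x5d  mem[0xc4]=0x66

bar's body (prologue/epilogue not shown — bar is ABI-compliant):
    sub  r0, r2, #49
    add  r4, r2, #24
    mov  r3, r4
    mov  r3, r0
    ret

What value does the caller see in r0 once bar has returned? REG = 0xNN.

prologue: push r3 → mem[0xc4]=0xc8, sp=0xc4
prologue: push r4 → mem[0xc3]=0xc5, sp=0xc3
body[0] sub  r0, r2, #49 → r0=0x87
body[1] add  r4, r2, #24 → r4=0xd0
body[2] mov  r3, r4 → r3=0xd0
body[3] mov  r3, r0 → r3=0x87
epilogue: pop r4=0xc5, sp=0xc4
epilogue: pop r3=0xc8, sp=0xc5
r0 is caller-saved → body value

REG = 0x87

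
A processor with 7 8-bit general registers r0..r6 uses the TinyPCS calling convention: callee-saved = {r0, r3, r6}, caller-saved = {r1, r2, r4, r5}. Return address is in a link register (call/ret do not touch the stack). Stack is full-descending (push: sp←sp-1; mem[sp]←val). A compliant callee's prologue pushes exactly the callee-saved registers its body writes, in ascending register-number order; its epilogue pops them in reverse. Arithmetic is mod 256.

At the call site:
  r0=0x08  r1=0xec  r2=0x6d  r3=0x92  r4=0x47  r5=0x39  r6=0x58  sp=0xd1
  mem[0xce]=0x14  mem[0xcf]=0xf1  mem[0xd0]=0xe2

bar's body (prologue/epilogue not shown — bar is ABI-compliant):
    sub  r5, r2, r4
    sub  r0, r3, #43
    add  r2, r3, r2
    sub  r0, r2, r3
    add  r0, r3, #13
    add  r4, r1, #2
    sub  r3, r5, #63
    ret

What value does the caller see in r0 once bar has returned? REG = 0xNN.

REG = 0x08

prologue: push r0 -> mem[0xd0]=0x08, sp=0xd0
prologue: push r3 -> mem[0xcf]=0x92, sp=0xcf
body[0] sub  r5, r2, r4 -> r5=0x26
body[1] sub  r0, r3, #43 -> r0=0x67
body[2] add  r2, r3, r2 -> r2=0xff
body[3] sub  r0, r2, r3 -> r0=0x6d
body[4] add  r0, r3, #13 -> r0=0x9f
body[5] add  r4, r1, #2 -> r4=0xee
body[6] sub  r3, r5, #63 -> r3=0xe7
epilogue: pop r3=0x92, sp=0xd0
epilogue: pop r0=0x08, sp=0xd1
r0 is callee-saved -> restored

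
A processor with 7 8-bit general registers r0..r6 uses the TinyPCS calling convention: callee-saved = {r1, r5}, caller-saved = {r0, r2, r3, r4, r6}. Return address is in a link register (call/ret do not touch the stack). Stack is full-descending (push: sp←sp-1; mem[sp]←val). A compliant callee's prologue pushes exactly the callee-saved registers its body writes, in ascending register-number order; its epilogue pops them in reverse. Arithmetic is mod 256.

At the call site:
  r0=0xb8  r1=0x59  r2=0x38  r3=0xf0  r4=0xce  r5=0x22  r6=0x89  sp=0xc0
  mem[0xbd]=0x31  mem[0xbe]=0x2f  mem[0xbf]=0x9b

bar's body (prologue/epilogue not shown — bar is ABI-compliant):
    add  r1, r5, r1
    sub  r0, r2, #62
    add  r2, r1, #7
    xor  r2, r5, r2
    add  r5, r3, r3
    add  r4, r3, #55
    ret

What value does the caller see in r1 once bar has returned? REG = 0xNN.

REG = 0x59

prologue: push r1 -> mem[0xbf]=0x59, sp=0xbf
prologue: push r5 -> mem[0xbe]=0x22, sp=0xbe
body[0] add  r1, r5, r1 -> r1=0x7b
body[1] sub  r0, r2, #62 -> r0=0xfa
body[2] add  r2, r1, #7 -> r2=0x82
body[3] xor  r2, r5, r2 -> r2=0xa0
body[4] add  r5, r3, r3 -> r5=0xe0
body[5] add  r4, r3, #55 -> r4=0x27
epilogue: pop r5=0x22, sp=0xbf
epilogue: pop r1=0x59, sp=0xc0
r1 is callee-saved -> restored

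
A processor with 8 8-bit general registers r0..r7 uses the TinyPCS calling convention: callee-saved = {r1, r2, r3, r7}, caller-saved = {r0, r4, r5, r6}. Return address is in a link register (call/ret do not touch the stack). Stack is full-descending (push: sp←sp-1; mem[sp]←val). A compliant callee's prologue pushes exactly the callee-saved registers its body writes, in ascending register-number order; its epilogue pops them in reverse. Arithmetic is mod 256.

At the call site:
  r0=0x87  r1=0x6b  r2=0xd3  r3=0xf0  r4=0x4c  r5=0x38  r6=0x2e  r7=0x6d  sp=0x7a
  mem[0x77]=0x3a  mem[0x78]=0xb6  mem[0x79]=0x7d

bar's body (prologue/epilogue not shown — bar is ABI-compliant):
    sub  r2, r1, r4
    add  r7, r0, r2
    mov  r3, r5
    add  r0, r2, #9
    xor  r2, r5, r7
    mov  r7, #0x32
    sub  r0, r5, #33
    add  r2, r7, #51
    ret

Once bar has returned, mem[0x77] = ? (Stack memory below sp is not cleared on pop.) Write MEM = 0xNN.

MEM = 0x6d

prologue: push r2 → mem[0x79]=0xd3, sp=0x79
prologue: push r3 → mem[0x78]=0xf0, sp=0x78
prologue: push r7 → mem[0x77]=0x6d, sp=0x77
body[0] sub  r2, r1, r4 → r2=0x1f
body[1] add  r7, r0, r2 → r7=0xa6
body[2] mov  r3, r5 → r3=0x38
body[3] add  r0, r2, #9 → r0=0x28
body[4] xor  r2, r5, r7 → r2=0x9e
body[5] mov  r7, #0x32 → r7=0x32
body[6] sub  r0, r5, #33 → r0=0x17
body[7] add  r2, r7, #51 → r2=0x65
epilogue: pop r7=0x6d, sp=0x78
epilogue: pop r3=0xf0, sp=0x79
epilogue: pop r2=0xd3, sp=0x7a
prologue pushed ['r2', 'r3', 'r7'] at ['0x79', '0x78', '0x77']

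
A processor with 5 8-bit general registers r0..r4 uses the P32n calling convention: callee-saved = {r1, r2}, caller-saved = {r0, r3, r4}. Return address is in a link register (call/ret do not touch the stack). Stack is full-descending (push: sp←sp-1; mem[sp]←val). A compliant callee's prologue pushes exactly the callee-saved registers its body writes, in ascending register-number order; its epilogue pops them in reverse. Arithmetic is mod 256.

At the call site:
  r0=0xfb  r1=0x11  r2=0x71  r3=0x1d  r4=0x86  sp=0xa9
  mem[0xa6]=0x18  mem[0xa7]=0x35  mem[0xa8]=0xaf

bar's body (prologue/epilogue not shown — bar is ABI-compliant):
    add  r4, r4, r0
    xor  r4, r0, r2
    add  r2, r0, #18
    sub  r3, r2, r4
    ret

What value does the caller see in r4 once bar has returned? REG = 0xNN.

prologue: push r2 -> mem[0xa8]=0x71, sp=0xa8
body[0] add  r4, r4, r0 -> r4=0x81
body[1] xor  r4, r0, r2 -> r4=0x8a
body[2] add  r2, r0, #18 -> r2=0x0d
body[3] sub  r3, r2, r4 -> r3=0x83
epilogue: pop r2=0x71, sp=0xa9
r4 is caller-saved -> body value

REG = 0x8a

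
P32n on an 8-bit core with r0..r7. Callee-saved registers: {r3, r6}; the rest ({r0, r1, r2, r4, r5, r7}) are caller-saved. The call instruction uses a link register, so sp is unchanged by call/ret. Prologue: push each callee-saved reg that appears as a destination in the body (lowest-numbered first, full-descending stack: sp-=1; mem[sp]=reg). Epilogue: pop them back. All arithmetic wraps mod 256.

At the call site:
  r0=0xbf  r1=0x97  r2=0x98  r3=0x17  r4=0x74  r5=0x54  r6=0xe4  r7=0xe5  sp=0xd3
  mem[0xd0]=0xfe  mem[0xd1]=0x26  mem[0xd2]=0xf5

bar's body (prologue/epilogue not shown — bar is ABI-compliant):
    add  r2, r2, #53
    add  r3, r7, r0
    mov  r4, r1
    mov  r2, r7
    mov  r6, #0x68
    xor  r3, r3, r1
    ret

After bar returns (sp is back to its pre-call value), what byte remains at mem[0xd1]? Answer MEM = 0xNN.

prologue: push r3 -> mem[0xd2]=0x17, sp=0xd2
prologue: push r6 -> mem[0xd1]=0xe4, sp=0xd1
body[0] add  r2, r2, #53 -> r2=0xcd
body[1] add  r3, r7, r0 -> r3=0xa4
body[2] mov  r4, r1 -> r4=0x97
body[3] mov  r2, r7 -> r2=0xe5
body[4] mov  r6, #0x68 -> r6=0x68
body[5] xor  r3, r3, r1 -> r3=0x33
epilogue: pop r6=0xe4, sp=0xd2
epilogue: pop r3=0x17, sp=0xd3
prologue pushed ['r3', 'r6'] at ['0xd2', '0xd1']

MEM = 0xe4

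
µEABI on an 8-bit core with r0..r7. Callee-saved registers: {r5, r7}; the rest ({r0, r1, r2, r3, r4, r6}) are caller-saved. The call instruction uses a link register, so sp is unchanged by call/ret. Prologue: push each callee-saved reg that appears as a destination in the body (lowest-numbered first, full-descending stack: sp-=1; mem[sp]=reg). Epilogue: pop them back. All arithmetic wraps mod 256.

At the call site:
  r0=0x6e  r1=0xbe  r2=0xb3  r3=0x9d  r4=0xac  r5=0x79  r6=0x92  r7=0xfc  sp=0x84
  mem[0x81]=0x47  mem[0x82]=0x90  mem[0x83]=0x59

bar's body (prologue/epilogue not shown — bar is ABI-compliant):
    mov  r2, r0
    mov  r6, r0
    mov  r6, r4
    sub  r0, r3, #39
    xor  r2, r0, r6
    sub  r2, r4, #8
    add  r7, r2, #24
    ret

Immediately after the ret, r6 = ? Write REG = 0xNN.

prologue: push r7 → mem[0x83]=0xfc, sp=0x83
body[0] mov  r2, r0 → r2=0x6e
body[1] mov  r6, r0 → r6=0x6e
body[2] mov  r6, r4 → r6=0xac
body[3] sub  r0, r3, #39 → r0=0x76
body[4] xor  r2, r0, r6 → r2=0xda
body[5] sub  r2, r4, #8 → r2=0xa4
body[6] add  r7, r2, #24 → r7=0xbc
epilogue: pop r7=0xfc, sp=0x84
r6 is caller-saved → body value

REG = 0xac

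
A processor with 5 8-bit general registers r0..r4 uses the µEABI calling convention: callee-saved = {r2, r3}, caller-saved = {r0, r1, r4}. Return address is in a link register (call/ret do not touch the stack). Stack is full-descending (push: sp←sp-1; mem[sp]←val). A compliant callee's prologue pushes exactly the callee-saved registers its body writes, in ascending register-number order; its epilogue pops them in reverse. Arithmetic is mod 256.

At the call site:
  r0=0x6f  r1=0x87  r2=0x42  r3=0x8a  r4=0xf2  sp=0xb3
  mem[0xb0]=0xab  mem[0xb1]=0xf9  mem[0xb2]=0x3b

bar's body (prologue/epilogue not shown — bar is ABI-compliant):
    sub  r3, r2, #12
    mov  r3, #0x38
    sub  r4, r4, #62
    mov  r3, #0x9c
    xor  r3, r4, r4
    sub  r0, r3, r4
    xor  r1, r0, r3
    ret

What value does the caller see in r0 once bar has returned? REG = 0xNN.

REG = 0x4c

prologue: push r3 -> mem[0xb2]=0x8a, sp=0xb2
body[0] sub  r3, r2, #12 -> r3=0x36
body[1] mov  r3, #0x38 -> r3=0x38
body[2] sub  r4, r4, #62 -> r4=0xb4
body[3] mov  r3, #0x9c -> r3=0x9c
body[4] xor  r3, r4, r4 -> r3=0x00
body[5] sub  r0, r3, r4 -> r0=0x4c
body[6] xor  r1, r0, r3 -> r1=0x4c
epilogue: pop r3=0x8a, sp=0xb3
r0 is caller-saved -> body value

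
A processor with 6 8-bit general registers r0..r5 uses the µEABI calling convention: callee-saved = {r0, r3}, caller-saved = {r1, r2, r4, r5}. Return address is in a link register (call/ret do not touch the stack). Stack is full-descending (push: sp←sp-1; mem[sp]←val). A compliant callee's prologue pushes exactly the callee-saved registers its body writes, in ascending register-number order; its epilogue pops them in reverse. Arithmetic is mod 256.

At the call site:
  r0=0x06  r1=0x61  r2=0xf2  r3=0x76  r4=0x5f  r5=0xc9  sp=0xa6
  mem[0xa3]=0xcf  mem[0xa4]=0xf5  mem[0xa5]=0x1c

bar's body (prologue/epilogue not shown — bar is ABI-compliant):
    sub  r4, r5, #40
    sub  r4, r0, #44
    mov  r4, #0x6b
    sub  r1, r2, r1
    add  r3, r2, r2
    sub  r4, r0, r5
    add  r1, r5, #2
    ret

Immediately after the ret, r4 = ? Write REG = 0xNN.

prologue: push r3 → mem[0xa5]=0x76, sp=0xa5
body[0] sub  r4, r5, #40 → r4=0xa1
body[1] sub  r4, r0, #44 → r4=0xda
body[2] mov  r4, #0x6b → r4=0x6b
body[3] sub  r1, r2, r1 → r1=0x91
body[4] add  r3, r2, r2 → r3=0xe4
body[5] sub  r4, r0, r5 → r4=0x3d
body[6] add  r1, r5, #2 → r1=0xcb
epilogue: pop r3=0x76, sp=0xa6
r4 is caller-saved → body value

REG = 0x3d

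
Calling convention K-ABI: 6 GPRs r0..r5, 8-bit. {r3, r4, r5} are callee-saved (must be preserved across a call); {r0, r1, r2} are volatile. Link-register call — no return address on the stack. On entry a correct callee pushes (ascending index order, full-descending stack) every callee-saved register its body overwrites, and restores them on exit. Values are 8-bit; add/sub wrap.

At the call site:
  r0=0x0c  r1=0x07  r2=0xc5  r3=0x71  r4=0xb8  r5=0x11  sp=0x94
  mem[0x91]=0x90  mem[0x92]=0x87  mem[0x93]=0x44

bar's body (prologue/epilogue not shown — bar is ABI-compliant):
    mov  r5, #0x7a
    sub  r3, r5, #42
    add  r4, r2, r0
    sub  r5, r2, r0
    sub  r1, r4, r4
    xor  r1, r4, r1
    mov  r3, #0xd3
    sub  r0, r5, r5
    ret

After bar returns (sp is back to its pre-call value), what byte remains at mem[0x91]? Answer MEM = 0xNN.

prologue: push r3 -> mem[0x93]=0x71, sp=0x93
prologue: push r4 -> mem[0x92]=0xb8, sp=0x92
prologue: push r5 -> mem[0x91]=0x11, sp=0x91
body[0] mov  r5, #0x7a -> r5=0x7a
body[1] sub  r3, r5, #42 -> r3=0x50
body[2] add  r4, r2, r0 -> r4=0xd1
body[3] sub  r5, r2, r0 -> r5=0xb9
body[4] sub  r1, r4, r4 -> r1=0x00
body[5] xor  r1, r4, r1 -> r1=0xd1
body[6] mov  r3, #0xd3 -> r3=0xd3
body[7] sub  r0, r5, r5 -> r0=0x00
epilogue: pop r5=0x11, sp=0x92
epilogue: pop r4=0xb8, sp=0x93
epilogue: pop r3=0x71, sp=0x94
prologue pushed ['r3', 'r4', 'r5'] at ['0x93', '0x92', '0x91']

MEM = 0x11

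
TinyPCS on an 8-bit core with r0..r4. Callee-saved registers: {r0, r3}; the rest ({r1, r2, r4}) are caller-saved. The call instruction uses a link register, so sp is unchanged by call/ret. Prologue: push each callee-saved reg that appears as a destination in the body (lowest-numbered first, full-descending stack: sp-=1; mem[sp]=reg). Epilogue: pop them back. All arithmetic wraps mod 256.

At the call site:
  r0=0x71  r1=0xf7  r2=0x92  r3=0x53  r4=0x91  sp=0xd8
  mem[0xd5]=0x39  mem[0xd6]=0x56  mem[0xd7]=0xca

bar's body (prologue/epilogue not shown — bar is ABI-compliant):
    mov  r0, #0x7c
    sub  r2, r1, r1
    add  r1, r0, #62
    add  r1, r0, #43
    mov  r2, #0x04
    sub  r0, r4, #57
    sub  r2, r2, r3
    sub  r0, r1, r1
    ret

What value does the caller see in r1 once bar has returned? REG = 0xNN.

prologue: push r0 → mem[0xd7]=0x71, sp=0xd7
body[0] mov  r0, #0x7c → r0=0x7c
body[1] sub  r2, r1, r1 → r2=0x00
body[2] add  r1, r0, #62 → r1=0xba
body[3] add  r1, r0, #43 → r1=0xa7
body[4] mov  r2, #0x04 → r2=0x04
body[5] sub  r0, r4, #57 → r0=0x58
body[6] sub  r2, r2, r3 → r2=0xb1
body[7] sub  r0, r1, r1 → r0=0x00
epilogue: pop r0=0x71, sp=0xd8
r1 is caller-saved → body value

REG = 0xa7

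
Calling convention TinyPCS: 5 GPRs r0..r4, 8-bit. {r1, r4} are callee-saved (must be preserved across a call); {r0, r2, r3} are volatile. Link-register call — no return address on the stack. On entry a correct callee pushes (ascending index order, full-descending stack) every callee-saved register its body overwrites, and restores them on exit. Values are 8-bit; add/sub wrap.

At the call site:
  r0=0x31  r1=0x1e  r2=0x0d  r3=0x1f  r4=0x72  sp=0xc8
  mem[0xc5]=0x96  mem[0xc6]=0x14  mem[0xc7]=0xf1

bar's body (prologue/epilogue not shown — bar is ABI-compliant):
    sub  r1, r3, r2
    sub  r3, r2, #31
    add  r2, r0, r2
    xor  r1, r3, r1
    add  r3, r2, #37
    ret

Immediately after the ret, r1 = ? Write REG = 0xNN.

prologue: push r1 -> mem[0xc7]=0x1e, sp=0xc7
body[0] sub  r1, r3, r2 -> r1=0x12
body[1] sub  r3, r2, #31 -> r3=0xee
body[2] add  r2, r0, r2 -> r2=0x3e
body[3] xor  r1, r3, r1 -> r1=0xfc
body[4] add  r3, r2, #37 -> r3=0x63
epilogue: pop r1=0x1e, sp=0xc8
r1 is callee-saved -> restored

REG = 0x1e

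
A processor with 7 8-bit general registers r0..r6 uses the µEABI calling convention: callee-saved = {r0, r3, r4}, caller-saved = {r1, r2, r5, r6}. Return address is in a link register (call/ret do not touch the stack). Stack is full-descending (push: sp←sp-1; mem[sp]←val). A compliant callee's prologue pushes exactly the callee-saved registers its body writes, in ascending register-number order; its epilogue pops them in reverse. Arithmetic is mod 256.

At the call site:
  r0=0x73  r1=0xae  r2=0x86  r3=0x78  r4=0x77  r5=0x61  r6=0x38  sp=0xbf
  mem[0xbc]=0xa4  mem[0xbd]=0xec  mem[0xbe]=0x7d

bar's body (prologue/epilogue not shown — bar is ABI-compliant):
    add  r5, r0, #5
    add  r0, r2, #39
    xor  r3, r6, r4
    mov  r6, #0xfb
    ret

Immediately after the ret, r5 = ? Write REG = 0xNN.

REG = 0x78

prologue: push r0 -> mem[0xbe]=0x73, sp=0xbe
prologue: push r3 -> mem[0xbd]=0x78, sp=0xbd
body[0] add  r5, r0, #5 -> r5=0x78
body[1] add  r0, r2, #39 -> r0=0xad
body[2] xor  r3, r6, r4 -> r3=0x4f
body[3] mov  r6, #0xfb -> r6=0xfb
epilogue: pop r3=0x78, sp=0xbe
epilogue: pop r0=0x73, sp=0xbf
r5 is caller-saved -> body value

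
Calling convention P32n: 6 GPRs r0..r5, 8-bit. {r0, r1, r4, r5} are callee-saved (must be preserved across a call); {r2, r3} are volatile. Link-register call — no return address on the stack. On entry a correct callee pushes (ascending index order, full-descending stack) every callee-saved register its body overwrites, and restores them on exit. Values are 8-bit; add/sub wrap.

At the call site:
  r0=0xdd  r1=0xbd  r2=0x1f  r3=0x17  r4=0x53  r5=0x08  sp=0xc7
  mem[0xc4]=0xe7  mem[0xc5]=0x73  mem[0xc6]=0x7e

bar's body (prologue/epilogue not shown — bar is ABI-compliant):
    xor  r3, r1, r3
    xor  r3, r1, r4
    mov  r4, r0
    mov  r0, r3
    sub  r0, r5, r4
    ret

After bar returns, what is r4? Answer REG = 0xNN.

REG = 0x53

prologue: push r0 → mem[0xc6]=0xdd, sp=0xc6
prologue: push r4 → mem[0xc5]=0x53, sp=0xc5
body[0] xor  r3, r1, r3 → r3=0xaa
body[1] xor  r3, r1, r4 → r3=0xee
body[2] mov  r4, r0 → r4=0xdd
body[3] mov  r0, r3 → r0=0xee
body[4] sub  r0, r5, r4 → r0=0x2b
epilogue: pop r4=0x53, sp=0xc6
epilogue: pop r0=0xdd, sp=0xc7
r4 is callee-saved → restored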